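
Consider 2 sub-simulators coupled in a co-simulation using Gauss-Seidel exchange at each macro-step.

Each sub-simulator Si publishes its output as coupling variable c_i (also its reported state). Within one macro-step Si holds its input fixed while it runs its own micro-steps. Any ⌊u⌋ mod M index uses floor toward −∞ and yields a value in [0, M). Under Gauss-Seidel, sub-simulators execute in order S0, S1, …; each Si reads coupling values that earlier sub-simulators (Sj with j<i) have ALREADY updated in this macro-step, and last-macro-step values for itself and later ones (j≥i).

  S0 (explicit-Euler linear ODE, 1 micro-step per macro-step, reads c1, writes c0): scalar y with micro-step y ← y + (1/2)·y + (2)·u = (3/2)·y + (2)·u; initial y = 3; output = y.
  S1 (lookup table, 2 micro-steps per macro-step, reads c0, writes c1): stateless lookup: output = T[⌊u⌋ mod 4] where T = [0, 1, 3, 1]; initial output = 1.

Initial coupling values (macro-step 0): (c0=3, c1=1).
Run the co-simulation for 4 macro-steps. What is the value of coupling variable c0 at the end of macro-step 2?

macro 1: S0 reads c1=1 → after 1×micro: 13/2; S1 reads c0=13/2 → after 2×micro: 3 ⇒ (c0=13/2, c1=3)
macro 2: S0 reads c1=3 → after 1×micro: 63/4; S1 reads c0=63/4 → after 2×micro: 1 ⇒ (c0=63/4, c1=1)
macro 3: S0 reads c1=1 → after 1×micro: 205/8; S1 reads c0=205/8 → after 2×micro: 1 ⇒ (c0=205/8, c1=1)
macro 4: S0 reads c1=1 → after 1×micro: 647/16; S1 reads c0=647/16 → after 2×micro: 0 ⇒ (c0=647/16, c1=0)

c0 at macro-step 2 = 63/4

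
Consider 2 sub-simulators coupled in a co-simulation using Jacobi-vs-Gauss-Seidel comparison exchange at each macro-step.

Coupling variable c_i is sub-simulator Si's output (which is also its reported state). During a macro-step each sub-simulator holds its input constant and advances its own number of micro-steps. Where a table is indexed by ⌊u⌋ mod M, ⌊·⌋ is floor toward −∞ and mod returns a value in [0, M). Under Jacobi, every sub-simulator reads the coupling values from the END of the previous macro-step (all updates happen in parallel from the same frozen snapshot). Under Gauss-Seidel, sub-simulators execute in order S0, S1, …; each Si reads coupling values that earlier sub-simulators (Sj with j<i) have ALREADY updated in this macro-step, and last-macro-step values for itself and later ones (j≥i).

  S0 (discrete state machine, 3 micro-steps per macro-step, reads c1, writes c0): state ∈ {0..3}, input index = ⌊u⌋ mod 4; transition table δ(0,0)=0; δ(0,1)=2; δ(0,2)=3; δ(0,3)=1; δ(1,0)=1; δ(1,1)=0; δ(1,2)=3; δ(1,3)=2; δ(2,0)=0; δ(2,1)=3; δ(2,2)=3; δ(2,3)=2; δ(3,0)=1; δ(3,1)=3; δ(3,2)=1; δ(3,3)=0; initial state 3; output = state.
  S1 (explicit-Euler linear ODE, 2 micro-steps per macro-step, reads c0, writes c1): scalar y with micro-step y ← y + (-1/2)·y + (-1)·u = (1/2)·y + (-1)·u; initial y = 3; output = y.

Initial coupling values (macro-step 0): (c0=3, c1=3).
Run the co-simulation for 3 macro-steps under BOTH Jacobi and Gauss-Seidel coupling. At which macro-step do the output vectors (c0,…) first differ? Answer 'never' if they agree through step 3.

[Jacobi] macro 1: S0 reads c1=3 → after 3×micro: 2; S1 reads c0=3 → after 2×micro: -15/4 ⇒ (c0=2, c1=-15/4)
[Jacobi] macro 2: S0 reads c1=-15/4 → after 3×micro: 0; S1 reads c0=2 → after 2×micro: -63/16 ⇒ (c0=0, c1=-63/16)
[Jacobi] macro 3: S0 reads c1=-63/16 → after 3×micro: 0; S1 reads c0=0 → after 2×micro: -63/64 ⇒ (c0=0, c1=-63/64)
[Gauss-Seidel] macro 1: S0 reads c1=3 → after 3×micro: 2; S1 reads c0=2 → after 2×micro: -9/4 ⇒ (c0=2, c1=-9/4)
[Gauss-Seidel] macro 2: S0 reads c1=-9/4 → after 3×micro: 3; S1 reads c0=3 → after 2×micro: -81/16 ⇒ (c0=3, c1=-81/16)
[Gauss-Seidel] macro 3: S0 reads c1=-81/16 → after 3×micro: 1; S1 reads c0=1 → after 2×micro: -177/64 ⇒ (c0=1, c1=-177/64)

first divergence at macro-step: 1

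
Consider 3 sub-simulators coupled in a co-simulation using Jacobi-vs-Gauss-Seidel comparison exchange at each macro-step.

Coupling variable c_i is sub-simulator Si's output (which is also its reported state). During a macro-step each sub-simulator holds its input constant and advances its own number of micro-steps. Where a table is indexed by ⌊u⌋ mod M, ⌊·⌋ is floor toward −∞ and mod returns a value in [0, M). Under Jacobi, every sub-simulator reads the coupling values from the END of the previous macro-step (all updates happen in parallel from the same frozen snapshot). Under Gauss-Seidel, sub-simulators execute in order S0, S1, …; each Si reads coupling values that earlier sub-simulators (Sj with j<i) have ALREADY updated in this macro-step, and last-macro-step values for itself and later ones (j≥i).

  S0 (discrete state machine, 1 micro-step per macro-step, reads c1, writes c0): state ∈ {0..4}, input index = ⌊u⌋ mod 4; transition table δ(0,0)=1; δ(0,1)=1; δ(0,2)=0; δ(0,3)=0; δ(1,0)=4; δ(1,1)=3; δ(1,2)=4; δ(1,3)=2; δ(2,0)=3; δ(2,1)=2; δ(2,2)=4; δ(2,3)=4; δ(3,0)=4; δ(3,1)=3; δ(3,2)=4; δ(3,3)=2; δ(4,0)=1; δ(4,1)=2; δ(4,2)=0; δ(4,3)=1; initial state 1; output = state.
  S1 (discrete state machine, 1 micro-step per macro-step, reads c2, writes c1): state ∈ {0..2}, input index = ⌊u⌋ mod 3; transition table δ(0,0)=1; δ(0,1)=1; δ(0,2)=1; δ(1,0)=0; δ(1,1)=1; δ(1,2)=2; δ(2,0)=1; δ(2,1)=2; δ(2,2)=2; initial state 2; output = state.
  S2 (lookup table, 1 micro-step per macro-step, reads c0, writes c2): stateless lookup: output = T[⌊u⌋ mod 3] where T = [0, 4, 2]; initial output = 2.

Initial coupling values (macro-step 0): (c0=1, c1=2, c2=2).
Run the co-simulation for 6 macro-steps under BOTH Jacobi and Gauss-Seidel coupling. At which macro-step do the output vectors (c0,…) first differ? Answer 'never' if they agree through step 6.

first divergence at macro-step: 2

[Jacobi] macro 1: S0 reads c1=2 → after 1×micro: 4; S1 reads c2=2 → after 1×micro: 2; S2 reads c0=1 → after 1×micro: 4 ⇒ (c0=4, c1=2, c2=4)
[Jacobi] macro 2: S0 reads c1=2 → after 1×micro: 0; S1 reads c2=4 → after 1×micro: 2; S2 reads c0=4 → after 1×micro: 4 ⇒ (c0=0, c1=2, c2=4)
[Jacobi] macro 3: S0 reads c1=2 → after 1×micro: 0; S1 reads c2=4 → after 1×micro: 2; S2 reads c0=0 → after 1×micro: 0 ⇒ (c0=0, c1=2, c2=0)
[Jacobi] macro 4: S0 reads c1=2 → after 1×micro: 0; S1 reads c2=0 → after 1×micro: 1; S2 reads c0=0 → after 1×micro: 0 ⇒ (c0=0, c1=1, c2=0)
[Jacobi] macro 5: S0 reads c1=1 → after 1×micro: 1; S1 reads c2=0 → after 1×micro: 0; S2 reads c0=0 → after 1×micro: 0 ⇒ (c0=1, c1=0, c2=0)
[Jacobi] macro 6: S0 reads c1=0 → after 1×micro: 4; S1 reads c2=0 → after 1×micro: 1; S2 reads c0=1 → after 1×micro: 4 ⇒ (c0=4, c1=1, c2=4)
[Gauss-Seidel] macro 1: S0 reads c1=2 → after 1×micro: 4; S1 reads c2=2 → after 1×micro: 2; S2 reads c0=4 → after 1×micro: 4 ⇒ (c0=4, c1=2, c2=4)
[Gauss-Seidel] macro 2: S0 reads c1=2 → after 1×micro: 0; S1 reads c2=4 → after 1×micro: 2; S2 reads c0=0 → after 1×micro: 0 ⇒ (c0=0, c1=2, c2=0)
[Gauss-Seidel] macro 3: S0 reads c1=2 → after 1×micro: 0; S1 reads c2=0 → after 1×micro: 1; S2 reads c0=0 → after 1×micro: 0 ⇒ (c0=0, c1=1, c2=0)
[Gauss-Seidel] macro 4: S0 reads c1=1 → after 1×micro: 1; S1 reads c2=0 → after 1×micro: 0; S2 reads c0=1 → after 1×micro: 4 ⇒ (c0=1, c1=0, c2=4)
[Gauss-Seidel] macro 5: S0 reads c1=0 → after 1×micro: 4; S1 reads c2=4 → after 1×micro: 1; S2 reads c0=4 → after 1×micro: 4 ⇒ (c0=4, c1=1, c2=4)
[Gauss-Seidel] macro 6: S0 reads c1=1 → after 1×micro: 2; S1 reads c2=4 → after 1×micro: 1; S2 reads c0=2 → after 1×micro: 2 ⇒ (c0=2, c1=1, c2=2)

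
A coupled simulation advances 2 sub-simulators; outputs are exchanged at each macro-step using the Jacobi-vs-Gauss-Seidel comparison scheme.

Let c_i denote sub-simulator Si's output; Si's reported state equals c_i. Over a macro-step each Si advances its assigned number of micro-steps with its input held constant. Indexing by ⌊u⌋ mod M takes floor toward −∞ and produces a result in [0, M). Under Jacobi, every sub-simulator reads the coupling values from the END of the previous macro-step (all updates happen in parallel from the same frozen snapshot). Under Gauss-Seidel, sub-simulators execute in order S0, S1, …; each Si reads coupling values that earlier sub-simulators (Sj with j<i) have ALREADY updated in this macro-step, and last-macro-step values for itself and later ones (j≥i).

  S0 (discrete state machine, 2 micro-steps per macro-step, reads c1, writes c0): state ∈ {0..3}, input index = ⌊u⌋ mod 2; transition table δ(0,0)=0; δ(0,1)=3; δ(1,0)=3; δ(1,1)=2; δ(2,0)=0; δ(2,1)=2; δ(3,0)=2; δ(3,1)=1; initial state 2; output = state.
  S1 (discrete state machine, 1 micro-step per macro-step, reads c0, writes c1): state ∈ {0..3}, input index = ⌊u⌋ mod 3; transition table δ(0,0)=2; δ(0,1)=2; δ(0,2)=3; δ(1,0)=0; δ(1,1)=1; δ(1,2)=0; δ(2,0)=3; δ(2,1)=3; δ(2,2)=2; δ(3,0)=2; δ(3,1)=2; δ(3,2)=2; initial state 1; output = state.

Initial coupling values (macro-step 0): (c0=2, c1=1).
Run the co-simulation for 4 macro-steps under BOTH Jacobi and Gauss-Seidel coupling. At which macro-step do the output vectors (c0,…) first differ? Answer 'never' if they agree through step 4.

first divergence at macro-step: 2

[Jacobi] macro 1: S0 reads c1=1 → after 2×micro: 2; S1 reads c0=2 → after 1×micro: 0 ⇒ (c0=2, c1=0)
[Jacobi] macro 2: S0 reads c1=0 → after 2×micro: 0; S1 reads c0=2 → after 1×micro: 3 ⇒ (c0=0, c1=3)
[Jacobi] macro 3: S0 reads c1=3 → after 2×micro: 1; S1 reads c0=0 → after 1×micro: 2 ⇒ (c0=1, c1=2)
[Jacobi] macro 4: S0 reads c1=2 → after 2×micro: 2; S1 reads c0=1 → after 1×micro: 3 ⇒ (c0=2, c1=3)
[Gauss-Seidel] macro 1: S0 reads c1=1 → after 2×micro: 2; S1 reads c0=2 → after 1×micro: 0 ⇒ (c0=2, c1=0)
[Gauss-Seidel] macro 2: S0 reads c1=0 → after 2×micro: 0; S1 reads c0=0 → after 1×micro: 2 ⇒ (c0=0, c1=2)
[Gauss-Seidel] macro 3: S0 reads c1=2 → after 2×micro: 0; S1 reads c0=0 → after 1×micro: 3 ⇒ (c0=0, c1=3)
[Gauss-Seidel] macro 4: S0 reads c1=3 → after 2×micro: 1; S1 reads c0=1 → after 1×micro: 2 ⇒ (c0=1, c1=2)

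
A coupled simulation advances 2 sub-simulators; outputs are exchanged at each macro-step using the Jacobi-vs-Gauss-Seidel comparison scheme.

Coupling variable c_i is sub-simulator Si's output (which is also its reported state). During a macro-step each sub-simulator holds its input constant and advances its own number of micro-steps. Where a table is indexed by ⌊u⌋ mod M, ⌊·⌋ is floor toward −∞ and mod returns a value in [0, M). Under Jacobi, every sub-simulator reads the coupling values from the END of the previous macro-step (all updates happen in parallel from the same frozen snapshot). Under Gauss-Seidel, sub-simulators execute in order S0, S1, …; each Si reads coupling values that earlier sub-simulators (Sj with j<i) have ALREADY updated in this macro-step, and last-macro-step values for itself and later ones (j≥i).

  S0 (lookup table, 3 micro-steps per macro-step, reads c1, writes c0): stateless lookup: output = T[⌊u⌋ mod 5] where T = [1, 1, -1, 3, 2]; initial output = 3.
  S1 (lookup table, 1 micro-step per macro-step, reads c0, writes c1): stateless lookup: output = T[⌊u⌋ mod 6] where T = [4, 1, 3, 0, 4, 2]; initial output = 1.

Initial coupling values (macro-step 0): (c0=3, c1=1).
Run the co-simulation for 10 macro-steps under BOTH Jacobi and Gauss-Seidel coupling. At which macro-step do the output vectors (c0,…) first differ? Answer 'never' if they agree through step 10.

first divergence at macro-step: 1

[Jacobi] macro 1: S0 reads c1=1 → after 3×micro: 1; S1 reads c0=3 → after 1×micro: 0 ⇒ (c0=1, c1=0)
[Jacobi] macro 2: S0 reads c1=0 → after 3×micro: 1; S1 reads c0=1 → after 1×micro: 1 ⇒ (c0=1, c1=1)
[Jacobi] macro 3: S0 reads c1=1 → after 3×micro: 1; S1 reads c0=1 → after 1×micro: 1 ⇒ (c0=1, c1=1)
[Jacobi] macro 4: S0 reads c1=1 → after 3×micro: 1; S1 reads c0=1 → after 1×micro: 1 ⇒ (c0=1, c1=1)
[Jacobi] macro 5: S0 reads c1=1 → after 3×micro: 1; S1 reads c0=1 → after 1×micro: 1 ⇒ (c0=1, c1=1)
[Jacobi] macro 6: S0 reads c1=1 → after 3×micro: 1; S1 reads c0=1 → after 1×micro: 1 ⇒ (c0=1, c1=1)
[Jacobi] macro 7: S0 reads c1=1 → after 3×micro: 1; S1 reads c0=1 → after 1×micro: 1 ⇒ (c0=1, c1=1)
[Jacobi] macro 8: S0 reads c1=1 → after 3×micro: 1; S1 reads c0=1 → after 1×micro: 1 ⇒ (c0=1, c1=1)
[Jacobi] macro 9: S0 reads c1=1 → after 3×micro: 1; S1 reads c0=1 → after 1×micro: 1 ⇒ (c0=1, c1=1)
[Jacobi] macro 10: S0 reads c1=1 → after 3×micro: 1; S1 reads c0=1 → after 1×micro: 1 ⇒ (c0=1, c1=1)
[Gauss-Seidel] macro 1: S0 reads c1=1 → after 3×micro: 1; S1 reads c0=1 → after 1×micro: 1 ⇒ (c0=1, c1=1)
[Gauss-Seidel] macro 2: S0 reads c1=1 → after 3×micro: 1; S1 reads c0=1 → after 1×micro: 1 ⇒ (c0=1, c1=1)
[Gauss-Seidel] macro 3: S0 reads c1=1 → after 3×micro: 1; S1 reads c0=1 → after 1×micro: 1 ⇒ (c0=1, c1=1)
[Gauss-Seidel] macro 4: S0 reads c1=1 → after 3×micro: 1; S1 reads c0=1 → after 1×micro: 1 ⇒ (c0=1, c1=1)
[Gauss-Seidel] macro 5: S0 reads c1=1 → after 3×micro: 1; S1 reads c0=1 → after 1×micro: 1 ⇒ (c0=1, c1=1)
[Gauss-Seidel] macro 6: S0 reads c1=1 → after 3×micro: 1; S1 reads c0=1 → after 1×micro: 1 ⇒ (c0=1, c1=1)
[Gauss-Seidel] macro 7: S0 reads c1=1 → after 3×micro: 1; S1 reads c0=1 → after 1×micro: 1 ⇒ (c0=1, c1=1)
[Gauss-Seidel] macro 8: S0 reads c1=1 → after 3×micro: 1; S1 reads c0=1 → after 1×micro: 1 ⇒ (c0=1, c1=1)
[Gauss-Seidel] macro 9: S0 reads c1=1 → after 3×micro: 1; S1 reads c0=1 → after 1×micro: 1 ⇒ (c0=1, c1=1)
[Gauss-Seidel] macro 10: S0 reads c1=1 → after 3×micro: 1; S1 reads c0=1 → after 1×micro: 1 ⇒ (c0=1, c1=1)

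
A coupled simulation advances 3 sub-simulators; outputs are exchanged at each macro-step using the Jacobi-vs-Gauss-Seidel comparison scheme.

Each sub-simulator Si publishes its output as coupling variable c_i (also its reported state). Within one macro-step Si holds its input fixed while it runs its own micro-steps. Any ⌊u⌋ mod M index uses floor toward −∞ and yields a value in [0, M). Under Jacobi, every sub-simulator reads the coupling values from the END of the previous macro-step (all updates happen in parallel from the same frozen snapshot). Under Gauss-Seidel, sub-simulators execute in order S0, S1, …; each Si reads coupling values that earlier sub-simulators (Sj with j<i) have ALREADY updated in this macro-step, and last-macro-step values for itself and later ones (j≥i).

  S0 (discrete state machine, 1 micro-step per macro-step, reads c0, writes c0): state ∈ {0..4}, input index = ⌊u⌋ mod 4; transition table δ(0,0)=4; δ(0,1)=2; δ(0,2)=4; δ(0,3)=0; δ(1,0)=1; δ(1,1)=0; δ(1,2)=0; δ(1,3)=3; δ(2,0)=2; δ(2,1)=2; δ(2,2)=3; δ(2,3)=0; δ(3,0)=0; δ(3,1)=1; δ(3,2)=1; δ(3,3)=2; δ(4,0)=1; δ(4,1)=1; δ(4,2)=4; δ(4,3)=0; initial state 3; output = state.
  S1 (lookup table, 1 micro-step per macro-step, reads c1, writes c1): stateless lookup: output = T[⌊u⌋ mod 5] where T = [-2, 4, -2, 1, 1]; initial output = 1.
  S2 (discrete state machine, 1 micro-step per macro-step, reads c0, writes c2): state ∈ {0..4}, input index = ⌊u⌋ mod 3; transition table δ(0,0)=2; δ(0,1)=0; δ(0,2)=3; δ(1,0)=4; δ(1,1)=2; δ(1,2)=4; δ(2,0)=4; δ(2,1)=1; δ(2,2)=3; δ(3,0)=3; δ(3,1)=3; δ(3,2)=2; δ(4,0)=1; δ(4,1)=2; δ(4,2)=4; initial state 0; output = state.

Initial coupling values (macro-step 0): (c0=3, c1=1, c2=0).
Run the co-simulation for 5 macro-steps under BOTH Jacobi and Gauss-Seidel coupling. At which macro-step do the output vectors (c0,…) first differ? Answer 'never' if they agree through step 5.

[Jacobi] macro 1: S0 reads c0=3 → after 1×micro: 2; S1 reads c1=1 → after 1×micro: 4; S2 reads c0=3 → after 1×micro: 2 ⇒ (c0=2, c1=4, c2=2)
[Jacobi] macro 2: S0 reads c0=2 → after 1×micro: 3; S1 reads c1=4 → after 1×micro: 1; S2 reads c0=2 → after 1×micro: 3 ⇒ (c0=3, c1=1, c2=3)
[Jacobi] macro 3: S0 reads c0=3 → after 1×micro: 2; S1 reads c1=1 → after 1×micro: 4; S2 reads c0=3 → after 1×micro: 3 ⇒ (c0=2, c1=4, c2=3)
[Jacobi] macro 4: S0 reads c0=2 → after 1×micro: 3; S1 reads c1=4 → after 1×micro: 1; S2 reads c0=2 → after 1×micro: 2 ⇒ (c0=3, c1=1, c2=2)
[Jacobi] macro 5: S0 reads c0=3 → after 1×micro: 2; S1 reads c1=1 → after 1×micro: 4; S2 reads c0=3 → after 1×micro: 4 ⇒ (c0=2, c1=4, c2=4)
[Gauss-Seidel] macro 1: S0 reads c0=3 → after 1×micro: 2; S1 reads c1=1 → after 1×micro: 4; S2 reads c0=2 → after 1×micro: 3 ⇒ (c0=2, c1=4, c2=3)
[Gauss-Seidel] macro 2: S0 reads c0=2 → after 1×micro: 3; S1 reads c1=4 → after 1×micro: 1; S2 reads c0=3 → after 1×micro: 3 ⇒ (c0=3, c1=1, c2=3)
[Gauss-Seidel] macro 3: S0 reads c0=3 → after 1×micro: 2; S1 reads c1=1 → after 1×micro: 4; S2 reads c0=2 → after 1×micro: 2 ⇒ (c0=2, c1=4, c2=2)
[Gauss-Seidel] macro 4: S0 reads c0=2 → after 1×micro: 3; S1 reads c1=4 → after 1×micro: 1; S2 reads c0=3 → after 1×micro: 4 ⇒ (c0=3, c1=1, c2=4)
[Gauss-Seidel] macro 5: S0 reads c0=3 → after 1×micro: 2; S1 reads c1=1 → after 1×micro: 4; S2 reads c0=2 → after 1×micro: 4 ⇒ (c0=2, c1=4, c2=4)

first divergence at macro-step: 1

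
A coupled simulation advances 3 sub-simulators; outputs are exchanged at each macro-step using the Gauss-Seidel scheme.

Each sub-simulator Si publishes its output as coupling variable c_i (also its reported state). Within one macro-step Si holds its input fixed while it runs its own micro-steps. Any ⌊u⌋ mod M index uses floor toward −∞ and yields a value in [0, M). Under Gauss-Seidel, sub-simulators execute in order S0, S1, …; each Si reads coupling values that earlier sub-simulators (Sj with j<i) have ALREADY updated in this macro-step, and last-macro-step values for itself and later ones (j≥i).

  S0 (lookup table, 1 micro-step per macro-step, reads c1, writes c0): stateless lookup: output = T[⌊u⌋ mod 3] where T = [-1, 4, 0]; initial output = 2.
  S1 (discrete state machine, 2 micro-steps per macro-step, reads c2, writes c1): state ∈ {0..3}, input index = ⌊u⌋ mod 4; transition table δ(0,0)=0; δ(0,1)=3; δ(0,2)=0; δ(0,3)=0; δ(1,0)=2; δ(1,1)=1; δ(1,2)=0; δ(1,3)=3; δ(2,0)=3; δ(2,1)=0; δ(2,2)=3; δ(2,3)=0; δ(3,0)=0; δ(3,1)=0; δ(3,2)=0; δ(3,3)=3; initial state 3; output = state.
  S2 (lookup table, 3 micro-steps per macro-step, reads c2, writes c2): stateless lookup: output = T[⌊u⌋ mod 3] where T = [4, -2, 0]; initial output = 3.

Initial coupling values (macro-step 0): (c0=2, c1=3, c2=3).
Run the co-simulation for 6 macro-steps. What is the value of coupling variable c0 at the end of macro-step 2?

c0 at macro-step 2 = -1

macro 1: S0 reads c1=3 → after 1×micro: -1; S1 reads c2=3 → after 2×micro: 3; S2 reads c2=3 → after 3×micro: 4 ⇒ (c0=-1, c1=3, c2=4)
macro 2: S0 reads c1=3 → after 1×micro: -1; S1 reads c2=4 → after 2×micro: 0; S2 reads c2=4 → after 3×micro: -2 ⇒ (c0=-1, c1=0, c2=-2)
macro 3: S0 reads c1=0 → after 1×micro: -1; S1 reads c2=-2 → after 2×micro: 0; S2 reads c2=-2 → after 3×micro: -2 ⇒ (c0=-1, c1=0, c2=-2)
macro 4: S0 reads c1=0 → after 1×micro: -1; S1 reads c2=-2 → after 2×micro: 0; S2 reads c2=-2 → after 3×micro: -2 ⇒ (c0=-1, c1=0, c2=-2)
macro 5: S0 reads c1=0 → after 1×micro: -1; S1 reads c2=-2 → after 2×micro: 0; S2 reads c2=-2 → after 3×micro: -2 ⇒ (c0=-1, c1=0, c2=-2)
macro 6: S0 reads c1=0 → after 1×micro: -1; S1 reads c2=-2 → after 2×micro: 0; S2 reads c2=-2 → after 3×micro: -2 ⇒ (c0=-1, c1=0, c2=-2)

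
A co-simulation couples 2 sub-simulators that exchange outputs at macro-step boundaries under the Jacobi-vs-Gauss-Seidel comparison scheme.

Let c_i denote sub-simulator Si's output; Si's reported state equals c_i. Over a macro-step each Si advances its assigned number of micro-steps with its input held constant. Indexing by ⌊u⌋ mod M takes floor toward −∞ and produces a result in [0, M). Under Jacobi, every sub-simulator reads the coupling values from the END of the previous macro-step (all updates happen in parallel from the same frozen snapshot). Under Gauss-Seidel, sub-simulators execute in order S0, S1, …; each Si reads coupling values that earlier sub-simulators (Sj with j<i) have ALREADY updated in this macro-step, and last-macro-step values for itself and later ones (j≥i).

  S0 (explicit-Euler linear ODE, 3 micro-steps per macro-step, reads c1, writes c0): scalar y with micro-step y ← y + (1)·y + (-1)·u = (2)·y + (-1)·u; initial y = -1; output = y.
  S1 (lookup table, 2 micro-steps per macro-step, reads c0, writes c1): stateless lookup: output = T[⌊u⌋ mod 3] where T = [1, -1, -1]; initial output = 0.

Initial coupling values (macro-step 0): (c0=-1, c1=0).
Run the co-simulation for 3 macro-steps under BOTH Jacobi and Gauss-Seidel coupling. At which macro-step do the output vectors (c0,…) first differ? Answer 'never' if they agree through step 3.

[Jacobi] macro 1: S0 reads c1=0 → after 3×micro: -8; S1 reads c0=-1 → after 2×micro: -1 ⇒ (c0=-8, c1=-1)
[Jacobi] macro 2: S0 reads c1=-1 → after 3×micro: -57; S1 reads c0=-8 → after 2×micro: -1 ⇒ (c0=-57, c1=-1)
[Jacobi] macro 3: S0 reads c1=-1 → after 3×micro: -449; S1 reads c0=-57 → after 2×micro: 1 ⇒ (c0=-449, c1=1)
[Gauss-Seidel] macro 1: S0 reads c1=0 → after 3×micro: -8; S1 reads c0=-8 → after 2×micro: -1 ⇒ (c0=-8, c1=-1)
[Gauss-Seidel] macro 2: S0 reads c1=-1 → after 3×micro: -57; S1 reads c0=-57 → after 2×micro: 1 ⇒ (c0=-57, c1=1)
[Gauss-Seidel] macro 3: S0 reads c1=1 → after 3×micro: -463; S1 reads c0=-463 → after 2×micro: -1 ⇒ (c0=-463, c1=-1)

first divergence at macro-step: 2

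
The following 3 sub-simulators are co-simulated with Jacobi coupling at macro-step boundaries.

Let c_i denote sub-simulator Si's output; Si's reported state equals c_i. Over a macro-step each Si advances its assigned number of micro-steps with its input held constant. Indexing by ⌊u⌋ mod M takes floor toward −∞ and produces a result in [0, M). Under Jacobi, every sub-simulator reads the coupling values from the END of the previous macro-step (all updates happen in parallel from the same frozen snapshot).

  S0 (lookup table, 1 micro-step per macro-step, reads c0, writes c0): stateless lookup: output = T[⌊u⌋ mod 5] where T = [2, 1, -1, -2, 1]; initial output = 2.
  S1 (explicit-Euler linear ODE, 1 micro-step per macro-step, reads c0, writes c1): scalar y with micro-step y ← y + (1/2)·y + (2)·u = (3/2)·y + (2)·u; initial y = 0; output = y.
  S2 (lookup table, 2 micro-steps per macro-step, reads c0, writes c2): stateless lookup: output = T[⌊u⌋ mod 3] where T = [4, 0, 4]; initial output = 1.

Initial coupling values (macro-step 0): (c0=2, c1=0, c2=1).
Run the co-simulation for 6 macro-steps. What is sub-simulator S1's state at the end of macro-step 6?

macro 1: S0 reads c0=2 → after 1×micro: -1; S1 reads c0=2 → after 1×micro: 4; S2 reads c0=2 → after 2×micro: 4 ⇒ (c0=-1, c1=4, c2=4)
macro 2: S0 reads c0=-1 → after 1×micro: 1; S1 reads c0=-1 → after 1×micro: 4; S2 reads c0=-1 → after 2×micro: 4 ⇒ (c0=1, c1=4, c2=4)
macro 3: S0 reads c0=1 → after 1×micro: 1; S1 reads c0=1 → after 1×micro: 8; S2 reads c0=1 → after 2×micro: 0 ⇒ (c0=1, c1=8, c2=0)
macro 4: S0 reads c0=1 → after 1×micro: 1; S1 reads c0=1 → after 1×micro: 14; S2 reads c0=1 → after 2×micro: 0 ⇒ (c0=1, c1=14, c2=0)
macro 5: S0 reads c0=1 → after 1×micro: 1; S1 reads c0=1 → after 1×micro: 23; S2 reads c0=1 → after 2×micro: 0 ⇒ (c0=1, c1=23, c2=0)
macro 6: S0 reads c0=1 → after 1×micro: 1; S1 reads c0=1 → after 1×micro: 73/2; S2 reads c0=1 → after 2×micro: 0 ⇒ (c0=1, c1=73/2, c2=0)

S1 state at macro-step 6 = 73/2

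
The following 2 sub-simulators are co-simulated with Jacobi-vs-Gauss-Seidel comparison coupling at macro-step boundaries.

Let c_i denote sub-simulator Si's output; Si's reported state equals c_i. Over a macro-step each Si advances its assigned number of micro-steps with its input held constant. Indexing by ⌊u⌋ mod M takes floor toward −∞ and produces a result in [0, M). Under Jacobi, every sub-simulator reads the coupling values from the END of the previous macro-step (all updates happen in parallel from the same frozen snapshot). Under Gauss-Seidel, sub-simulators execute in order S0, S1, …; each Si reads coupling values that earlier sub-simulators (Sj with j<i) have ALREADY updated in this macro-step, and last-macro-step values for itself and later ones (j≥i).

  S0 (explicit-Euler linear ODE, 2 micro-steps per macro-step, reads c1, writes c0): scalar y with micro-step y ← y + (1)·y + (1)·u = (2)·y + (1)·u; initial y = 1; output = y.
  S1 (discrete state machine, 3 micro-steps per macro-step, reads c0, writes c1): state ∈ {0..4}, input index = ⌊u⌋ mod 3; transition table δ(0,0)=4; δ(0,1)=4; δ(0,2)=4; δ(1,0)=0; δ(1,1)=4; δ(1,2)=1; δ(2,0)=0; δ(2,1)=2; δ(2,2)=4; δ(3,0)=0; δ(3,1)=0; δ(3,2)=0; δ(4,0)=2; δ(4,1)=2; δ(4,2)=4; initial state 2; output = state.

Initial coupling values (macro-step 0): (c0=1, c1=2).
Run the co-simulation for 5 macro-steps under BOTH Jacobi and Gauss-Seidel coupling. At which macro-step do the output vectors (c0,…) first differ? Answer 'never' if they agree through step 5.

first divergence at macro-step: never

[Jacobi] macro 1: S0 reads c1=2 → after 2×micro: 10; S1 reads c0=1 → after 3×micro: 2 ⇒ (c0=10, c1=2)
[Jacobi] macro 2: S0 reads c1=2 → after 2×micro: 46; S1 reads c0=10 → after 3×micro: 2 ⇒ (c0=46, c1=2)
[Jacobi] macro 3: S0 reads c1=2 → after 2×micro: 190; S1 reads c0=46 → after 3×micro: 2 ⇒ (c0=190, c1=2)
[Jacobi] macro 4: S0 reads c1=2 → after 2×micro: 766; S1 reads c0=190 → after 3×micro: 2 ⇒ (c0=766, c1=2)
[Jacobi] macro 5: S0 reads c1=2 → after 2×micro: 3070; S1 reads c0=766 → after 3×micro: 2 ⇒ (c0=3070, c1=2)
[Gauss-Seidel] macro 1: S0 reads c1=2 → after 2×micro: 10; S1 reads c0=10 → after 3×micro: 2 ⇒ (c0=10, c1=2)
[Gauss-Seidel] macro 2: S0 reads c1=2 → after 2×micro: 46; S1 reads c0=46 → after 3×micro: 2 ⇒ (c0=46, c1=2)
[Gauss-Seidel] macro 3: S0 reads c1=2 → after 2×micro: 190; S1 reads c0=190 → after 3×micro: 2 ⇒ (c0=190, c1=2)
[Gauss-Seidel] macro 4: S0 reads c1=2 → after 2×micro: 766; S1 reads c0=766 → after 3×micro: 2 ⇒ (c0=766, c1=2)
[Gauss-Seidel] macro 5: S0 reads c1=2 → after 2×micro: 3070; S1 reads c0=3070 → after 3×micro: 2 ⇒ (c0=3070, c1=2)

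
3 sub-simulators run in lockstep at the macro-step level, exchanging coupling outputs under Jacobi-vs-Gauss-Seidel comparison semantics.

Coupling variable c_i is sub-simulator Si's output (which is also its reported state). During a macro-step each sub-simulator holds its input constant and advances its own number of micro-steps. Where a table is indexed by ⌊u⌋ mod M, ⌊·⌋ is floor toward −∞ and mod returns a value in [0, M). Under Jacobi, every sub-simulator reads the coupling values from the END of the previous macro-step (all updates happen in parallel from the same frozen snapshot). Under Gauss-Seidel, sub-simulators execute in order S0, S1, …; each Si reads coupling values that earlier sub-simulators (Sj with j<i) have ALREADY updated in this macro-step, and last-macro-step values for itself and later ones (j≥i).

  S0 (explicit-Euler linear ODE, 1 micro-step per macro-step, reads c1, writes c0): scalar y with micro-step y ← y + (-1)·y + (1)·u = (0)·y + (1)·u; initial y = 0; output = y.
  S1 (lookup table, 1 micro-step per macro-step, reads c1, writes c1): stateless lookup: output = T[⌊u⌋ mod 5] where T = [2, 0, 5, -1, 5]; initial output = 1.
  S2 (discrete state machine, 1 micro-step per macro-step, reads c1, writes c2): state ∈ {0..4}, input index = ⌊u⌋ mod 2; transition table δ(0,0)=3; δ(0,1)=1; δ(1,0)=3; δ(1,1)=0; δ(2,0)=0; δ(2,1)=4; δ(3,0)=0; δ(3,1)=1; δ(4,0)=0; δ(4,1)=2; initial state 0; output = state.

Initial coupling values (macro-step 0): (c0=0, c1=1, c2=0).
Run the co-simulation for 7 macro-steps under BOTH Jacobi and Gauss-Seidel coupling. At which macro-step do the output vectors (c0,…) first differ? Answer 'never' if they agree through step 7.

first divergence at macro-step: 1

[Jacobi] macro 1: S0 reads c1=1 → after 1×micro: 1; S1 reads c1=1 → after 1×micro: 0; S2 reads c1=1 → after 1×micro: 1 ⇒ (c0=1, c1=0, c2=1)
[Jacobi] macro 2: S0 reads c1=0 → after 1×micro: 0; S1 reads c1=0 → after 1×micro: 2; S2 reads c1=0 → after 1×micro: 3 ⇒ (c0=0, c1=2, c2=3)
[Jacobi] macro 3: S0 reads c1=2 → after 1×micro: 2; S1 reads c1=2 → after 1×micro: 5; S2 reads c1=2 → after 1×micro: 0 ⇒ (c0=2, c1=5, c2=0)
[Jacobi] macro 4: S0 reads c1=5 → after 1×micro: 5; S1 reads c1=5 → after 1×micro: 2; S2 reads c1=5 → after 1×micro: 1 ⇒ (c0=5, c1=2, c2=1)
[Jacobi] macro 5: S0 reads c1=2 → after 1×micro: 2; S1 reads c1=2 → after 1×micro: 5; S2 reads c1=2 → after 1×micro: 3 ⇒ (c0=2, c1=5, c2=3)
[Jacobi] macro 6: S0 reads c1=5 → after 1×micro: 5; S1 reads c1=5 → after 1×micro: 2; S2 reads c1=5 → after 1×micro: 1 ⇒ (c0=5, c1=2, c2=1)
[Jacobi] macro 7: S0 reads c1=2 → after 1×micro: 2; S1 reads c1=2 → after 1×micro: 5; S2 reads c1=2 → after 1×micro: 3 ⇒ (c0=2, c1=5, c2=3)
[Gauss-Seidel] macro 1: S0 reads c1=1 → after 1×micro: 1; S1 reads c1=1 → after 1×micro: 0; S2 reads c1=0 → after 1×micro: 3 ⇒ (c0=1, c1=0, c2=3)
[Gauss-Seidel] macro 2: S0 reads c1=0 → after 1×micro: 0; S1 reads c1=0 → after 1×micro: 2; S2 reads c1=2 → after 1×micro: 0 ⇒ (c0=0, c1=2, c2=0)
[Gauss-Seidel] macro 3: S0 reads c1=2 → after 1×micro: 2; S1 reads c1=2 → after 1×micro: 5; S2 reads c1=5 → after 1×micro: 1 ⇒ (c0=2, c1=5, c2=1)
[Gauss-Seidel] macro 4: S0 reads c1=5 → after 1×micro: 5; S1 reads c1=5 → after 1×micro: 2; S2 reads c1=2 → after 1×micro: 3 ⇒ (c0=5, c1=2, c2=3)
[Gauss-Seidel] macro 5: S0 reads c1=2 → after 1×micro: 2; S1 reads c1=2 → after 1×micro: 5; S2 reads c1=5 → after 1×micro: 1 ⇒ (c0=2, c1=5, c2=1)
[Gauss-Seidel] macro 6: S0 reads c1=5 → after 1×micro: 5; S1 reads c1=5 → after 1×micro: 2; S2 reads c1=2 → after 1×micro: 3 ⇒ (c0=5, c1=2, c2=3)
[Gauss-Seidel] macro 7: S0 reads c1=2 → after 1×micro: 2; S1 reads c1=2 → after 1×micro: 5; S2 reads c1=5 → after 1×micro: 1 ⇒ (c0=2, c1=5, c2=1)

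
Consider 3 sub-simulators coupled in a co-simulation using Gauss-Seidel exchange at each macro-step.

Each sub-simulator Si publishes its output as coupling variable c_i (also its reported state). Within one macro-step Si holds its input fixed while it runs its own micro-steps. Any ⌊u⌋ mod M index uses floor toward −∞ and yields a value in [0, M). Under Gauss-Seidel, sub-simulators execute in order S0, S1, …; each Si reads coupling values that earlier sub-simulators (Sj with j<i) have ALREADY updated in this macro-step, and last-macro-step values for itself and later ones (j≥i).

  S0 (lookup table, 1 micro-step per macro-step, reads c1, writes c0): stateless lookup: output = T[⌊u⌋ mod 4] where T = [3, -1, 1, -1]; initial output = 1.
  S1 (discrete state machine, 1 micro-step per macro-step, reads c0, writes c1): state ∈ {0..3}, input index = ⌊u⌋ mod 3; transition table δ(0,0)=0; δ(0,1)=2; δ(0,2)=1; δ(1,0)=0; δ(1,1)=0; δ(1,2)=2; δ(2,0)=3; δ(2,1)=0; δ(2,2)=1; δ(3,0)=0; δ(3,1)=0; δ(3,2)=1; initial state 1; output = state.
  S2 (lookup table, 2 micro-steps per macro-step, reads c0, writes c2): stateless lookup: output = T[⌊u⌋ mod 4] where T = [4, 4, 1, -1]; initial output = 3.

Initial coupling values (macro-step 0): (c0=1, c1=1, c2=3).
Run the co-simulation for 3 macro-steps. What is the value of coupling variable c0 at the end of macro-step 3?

c0 at macro-step 3 = 3

macro 1: S0 reads c1=1 → after 1×micro: -1; S1 reads c0=-1 → after 1×micro: 2; S2 reads c0=-1 → after 2×micro: -1 ⇒ (c0=-1, c1=2, c2=-1)
macro 2: S0 reads c1=2 → after 1×micro: 1; S1 reads c0=1 → after 1×micro: 0; S2 reads c0=1 → after 2×micro: 4 ⇒ (c0=1, c1=0, c2=4)
macro 3: S0 reads c1=0 → after 1×micro: 3; S1 reads c0=3 → after 1×micro: 0; S2 reads c0=3 → after 2×micro: -1 ⇒ (c0=3, c1=0, c2=-1)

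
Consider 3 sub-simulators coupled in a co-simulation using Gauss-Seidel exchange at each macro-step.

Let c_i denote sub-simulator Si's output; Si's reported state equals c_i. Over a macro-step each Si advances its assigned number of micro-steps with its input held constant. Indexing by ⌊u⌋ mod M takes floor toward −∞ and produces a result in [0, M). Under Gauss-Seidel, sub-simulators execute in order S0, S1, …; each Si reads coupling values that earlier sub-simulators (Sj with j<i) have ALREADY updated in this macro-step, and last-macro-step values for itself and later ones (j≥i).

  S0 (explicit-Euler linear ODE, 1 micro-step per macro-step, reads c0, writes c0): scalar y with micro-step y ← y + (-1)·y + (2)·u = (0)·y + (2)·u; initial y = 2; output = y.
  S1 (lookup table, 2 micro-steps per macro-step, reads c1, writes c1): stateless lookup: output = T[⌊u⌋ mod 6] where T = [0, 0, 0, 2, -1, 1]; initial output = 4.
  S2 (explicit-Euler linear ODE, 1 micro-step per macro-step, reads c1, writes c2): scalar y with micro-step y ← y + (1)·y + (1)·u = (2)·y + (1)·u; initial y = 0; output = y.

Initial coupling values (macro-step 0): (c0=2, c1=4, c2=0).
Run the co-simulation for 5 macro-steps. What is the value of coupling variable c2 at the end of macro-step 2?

macro 1: S0 reads c0=2 → after 1×micro: 4; S1 reads c1=4 → after 2×micro: -1; S2 reads c1=-1 → after 1×micro: -1 ⇒ (c0=4, c1=-1, c2=-1)
macro 2: S0 reads c0=4 → after 1×micro: 8; S1 reads c1=-1 → after 2×micro: 1; S2 reads c1=1 → after 1×micro: -1 ⇒ (c0=8, c1=1, c2=-1)
macro 3: S0 reads c0=8 → after 1×micro: 16; S1 reads c1=1 → after 2×micro: 0; S2 reads c1=0 → after 1×micro: -2 ⇒ (c0=16, c1=0, c2=-2)
macro 4: S0 reads c0=16 → after 1×micro: 32; S1 reads c1=0 → after 2×micro: 0; S2 reads c1=0 → after 1×micro: -4 ⇒ (c0=32, c1=0, c2=-4)
macro 5: S0 reads c0=32 → after 1×micro: 64; S1 reads c1=0 → after 2×micro: 0; S2 reads c1=0 → after 1×micro: -8 ⇒ (c0=64, c1=0, c2=-8)

c2 at macro-step 2 = -1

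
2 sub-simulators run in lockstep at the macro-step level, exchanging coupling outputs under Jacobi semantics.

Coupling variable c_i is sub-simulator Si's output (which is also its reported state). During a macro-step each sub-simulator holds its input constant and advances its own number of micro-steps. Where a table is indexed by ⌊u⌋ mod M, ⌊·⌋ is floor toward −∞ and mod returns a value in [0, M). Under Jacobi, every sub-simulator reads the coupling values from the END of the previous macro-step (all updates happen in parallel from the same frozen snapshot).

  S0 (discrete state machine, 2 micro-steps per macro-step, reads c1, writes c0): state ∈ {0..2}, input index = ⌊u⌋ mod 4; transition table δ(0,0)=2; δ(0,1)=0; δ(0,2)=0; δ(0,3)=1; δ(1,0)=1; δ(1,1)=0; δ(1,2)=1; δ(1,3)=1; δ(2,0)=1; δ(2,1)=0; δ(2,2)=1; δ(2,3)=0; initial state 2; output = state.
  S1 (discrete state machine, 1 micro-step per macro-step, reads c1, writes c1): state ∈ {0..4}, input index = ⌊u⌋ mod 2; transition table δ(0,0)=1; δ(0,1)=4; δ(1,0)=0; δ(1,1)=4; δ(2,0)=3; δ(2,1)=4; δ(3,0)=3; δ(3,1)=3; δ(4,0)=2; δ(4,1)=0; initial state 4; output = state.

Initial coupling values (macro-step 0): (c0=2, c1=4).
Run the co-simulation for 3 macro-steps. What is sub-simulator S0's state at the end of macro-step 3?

S0 state at macro-step 3 = 1

macro 1: S0 reads c1=4 → after 2×micro: 1; S1 reads c1=4 → after 1×micro: 2 ⇒ (c0=1, c1=2)
macro 2: S0 reads c1=2 → after 2×micro: 1; S1 reads c1=2 → after 1×micro: 3 ⇒ (c0=1, c1=3)
macro 3: S0 reads c1=3 → after 2×micro: 1; S1 reads c1=3 → after 1×micro: 3 ⇒ (c0=1, c1=3)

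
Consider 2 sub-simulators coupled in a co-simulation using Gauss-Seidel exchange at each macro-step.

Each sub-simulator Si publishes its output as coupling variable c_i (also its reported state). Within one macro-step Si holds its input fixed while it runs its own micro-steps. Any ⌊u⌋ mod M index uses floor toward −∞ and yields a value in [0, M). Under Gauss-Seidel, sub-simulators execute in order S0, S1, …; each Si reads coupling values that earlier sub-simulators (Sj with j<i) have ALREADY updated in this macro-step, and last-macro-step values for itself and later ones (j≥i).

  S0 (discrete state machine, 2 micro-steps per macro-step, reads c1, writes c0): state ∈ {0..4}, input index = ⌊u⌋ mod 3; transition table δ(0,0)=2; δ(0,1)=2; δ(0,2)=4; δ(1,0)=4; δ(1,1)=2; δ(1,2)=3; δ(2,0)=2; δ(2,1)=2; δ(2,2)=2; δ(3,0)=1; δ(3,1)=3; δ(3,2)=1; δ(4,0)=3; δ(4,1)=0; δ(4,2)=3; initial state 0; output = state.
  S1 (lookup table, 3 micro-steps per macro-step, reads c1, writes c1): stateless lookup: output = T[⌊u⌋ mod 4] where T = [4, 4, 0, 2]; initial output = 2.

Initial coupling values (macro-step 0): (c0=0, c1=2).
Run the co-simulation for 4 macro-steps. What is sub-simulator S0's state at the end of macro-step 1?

macro 1: S0 reads c1=2 → after 2×micro: 3; S1 reads c1=2 → after 3×micro: 0 ⇒ (c0=3, c1=0)
macro 2: S0 reads c1=0 → after 2×micro: 4; S1 reads c1=0 → after 3×micro: 4 ⇒ (c0=4, c1=4)
macro 3: S0 reads c1=4 → after 2×micro: 2; S1 reads c1=4 → after 3×micro: 4 ⇒ (c0=2, c1=4)
macro 4: S0 reads c1=4 → after 2×micro: 2; S1 reads c1=4 → after 3×micro: 4 ⇒ (c0=2, c1=4)

S0 state at macro-step 1 = 3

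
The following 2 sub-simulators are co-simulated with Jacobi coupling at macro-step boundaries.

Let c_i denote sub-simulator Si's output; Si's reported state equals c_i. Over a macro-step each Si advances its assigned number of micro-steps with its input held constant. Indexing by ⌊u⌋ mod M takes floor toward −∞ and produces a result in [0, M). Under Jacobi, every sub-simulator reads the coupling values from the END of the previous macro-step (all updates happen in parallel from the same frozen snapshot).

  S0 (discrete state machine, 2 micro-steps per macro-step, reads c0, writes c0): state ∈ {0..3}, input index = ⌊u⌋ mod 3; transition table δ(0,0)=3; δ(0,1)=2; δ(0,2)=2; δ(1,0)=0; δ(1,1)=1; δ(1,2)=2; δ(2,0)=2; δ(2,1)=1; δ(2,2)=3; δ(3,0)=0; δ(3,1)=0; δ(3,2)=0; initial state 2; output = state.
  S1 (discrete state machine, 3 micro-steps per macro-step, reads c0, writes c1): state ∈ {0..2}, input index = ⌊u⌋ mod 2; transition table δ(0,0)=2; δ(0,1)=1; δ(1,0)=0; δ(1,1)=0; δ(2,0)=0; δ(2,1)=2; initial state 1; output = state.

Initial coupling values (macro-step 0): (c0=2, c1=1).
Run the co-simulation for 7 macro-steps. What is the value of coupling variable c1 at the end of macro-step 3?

macro 1: S0 reads c0=2 → after 2×micro: 0; S1 reads c0=2 → after 3×micro: 0 ⇒ (c0=0, c1=0)
macro 2: S0 reads c0=0 → after 2×micro: 0; S1 reads c0=0 → after 3×micro: 2 ⇒ (c0=0, c1=2)
macro 3: S0 reads c0=0 → after 2×micro: 0; S1 reads c0=0 → after 3×micro: 0 ⇒ (c0=0, c1=0)
macro 4: S0 reads c0=0 → after 2×micro: 0; S1 reads c0=0 → after 3×micro: 2 ⇒ (c0=0, c1=2)
macro 5: S0 reads c0=0 → after 2×micro: 0; S1 reads c0=0 → after 3×micro: 0 ⇒ (c0=0, c1=0)
macro 6: S0 reads c0=0 → after 2×micro: 0; S1 reads c0=0 → after 3×micro: 2 ⇒ (c0=0, c1=2)
macro 7: S0 reads c0=0 → after 2×micro: 0; S1 reads c0=0 → after 3×micro: 0 ⇒ (c0=0, c1=0)

c1 at macro-step 3 = 0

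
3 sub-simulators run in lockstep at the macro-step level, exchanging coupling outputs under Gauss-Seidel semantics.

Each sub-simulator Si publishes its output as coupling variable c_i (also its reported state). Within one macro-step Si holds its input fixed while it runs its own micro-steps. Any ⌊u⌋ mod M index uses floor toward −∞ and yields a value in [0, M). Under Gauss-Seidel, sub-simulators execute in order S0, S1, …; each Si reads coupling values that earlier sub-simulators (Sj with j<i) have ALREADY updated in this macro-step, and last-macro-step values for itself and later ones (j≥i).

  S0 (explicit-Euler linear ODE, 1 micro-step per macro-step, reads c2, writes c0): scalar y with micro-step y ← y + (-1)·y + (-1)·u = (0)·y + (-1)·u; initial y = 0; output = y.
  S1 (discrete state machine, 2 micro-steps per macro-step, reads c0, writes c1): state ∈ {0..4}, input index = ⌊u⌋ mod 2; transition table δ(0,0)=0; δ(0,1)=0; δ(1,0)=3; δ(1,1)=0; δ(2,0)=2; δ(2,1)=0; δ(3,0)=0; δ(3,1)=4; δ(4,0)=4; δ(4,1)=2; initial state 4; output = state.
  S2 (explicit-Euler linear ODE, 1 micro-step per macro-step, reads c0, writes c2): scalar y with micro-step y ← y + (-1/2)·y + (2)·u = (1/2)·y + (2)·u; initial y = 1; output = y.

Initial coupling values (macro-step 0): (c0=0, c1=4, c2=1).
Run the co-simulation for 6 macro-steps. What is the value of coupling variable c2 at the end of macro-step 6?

c2 at macro-step 6 = 729/64

macro 1: S0 reads c2=1 → after 1×micro: -1; S1 reads c0=-1 → after 2×micro: 0; S2 reads c0=-1 → after 1×micro: -3/2 ⇒ (c0=-1, c1=0, c2=-3/2)
macro 2: S0 reads c2=-3/2 → after 1×micro: 3/2; S1 reads c0=3/2 → after 2×micro: 0; S2 reads c0=3/2 → after 1×micro: 9/4 ⇒ (c0=3/2, c1=0, c2=9/4)
macro 3: S0 reads c2=9/4 → after 1×micro: -9/4; S1 reads c0=-9/4 → after 2×micro: 0; S2 reads c0=-9/4 → after 1×micro: -27/8 ⇒ (c0=-9/4, c1=0, c2=-27/8)
macro 4: S0 reads c2=-27/8 → after 1×micro: 27/8; S1 reads c0=27/8 → after 2×micro: 0; S2 reads c0=27/8 → after 1×micro: 81/16 ⇒ (c0=27/8, c1=0, c2=81/16)
macro 5: S0 reads c2=81/16 → after 1×micro: -81/16; S1 reads c0=-81/16 → after 2×micro: 0; S2 reads c0=-81/16 → after 1×micro: -243/32 ⇒ (c0=-81/16, c1=0, c2=-243/32)
macro 6: S0 reads c2=-243/32 → after 1×micro: 243/32; S1 reads c0=243/32 → after 2×micro: 0; S2 reads c0=243/32 → after 1×micro: 729/64 ⇒ (c0=243/32, c1=0, c2=729/64)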